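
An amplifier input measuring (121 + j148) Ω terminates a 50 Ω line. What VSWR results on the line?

Γ = (Z_L − Z_0)/(Z_L + Z_0) = (71 + j148)/(171 + j148)
|Γ| = 164/226 = 0.726
VSWR = (1 + |Γ|)/(1 − |Γ|) = 1.73/0.274

VSWR ≈ 6.29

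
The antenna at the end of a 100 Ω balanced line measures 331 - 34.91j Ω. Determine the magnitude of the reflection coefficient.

|Γ| ≈ 0.54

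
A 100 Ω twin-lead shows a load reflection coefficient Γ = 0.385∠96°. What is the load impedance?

Z_L ≈ 69.3 + j62.3 Ω

Z_L = Z_0·(1 + Γ)/(1 − Γ) = 100·(0.96 + j0.383)/(1.04 − j0.383)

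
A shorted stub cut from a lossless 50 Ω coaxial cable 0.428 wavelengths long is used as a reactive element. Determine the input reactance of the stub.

βl = 2π × 0.428 = 154°
tan(βl) = -0.486
For a shorted stub, Z_in = jZ_0·tan(βl)

X_in ≈ -24.3 Ω (capacitive)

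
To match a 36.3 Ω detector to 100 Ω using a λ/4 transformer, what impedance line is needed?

Z_qwt ≈ 60.2 Ω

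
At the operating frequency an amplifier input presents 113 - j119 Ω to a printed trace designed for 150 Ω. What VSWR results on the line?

Γ = (Z_L − Z_0)/(Z_L + Z_0) = (-37 − j119)/(263 − j119)
|Γ| = 125/289 = 0.432
VSWR = (1 + |Γ|)/(1 − |Γ|) = 1.43/0.568

VSWR ≈ 2.52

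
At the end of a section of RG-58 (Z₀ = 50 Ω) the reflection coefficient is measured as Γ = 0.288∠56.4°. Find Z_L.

Z_L ≈ 60 + j31.4 Ω

Z_L = Z_0·(1 + Γ)/(1 − Γ) = 50·(1.16 + j0.24)/(0.841 − j0.24)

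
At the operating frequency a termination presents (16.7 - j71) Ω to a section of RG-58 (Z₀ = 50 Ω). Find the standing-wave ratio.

VSWR ≈ 9.26

Γ = (Z_L − Z_0)/(Z_L + Z_0) = (-33.3 − j71)/(66.7 − j71)
|Γ| = 78.4/97.4 = 0.805
VSWR = (1 + |Γ|)/(1 − |Γ|) = 1.81/0.195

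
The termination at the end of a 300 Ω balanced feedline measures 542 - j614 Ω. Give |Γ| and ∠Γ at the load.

Γ = (Z_L − Z_0)/(Z_L + Z_0) = (242 − j614)/(842 − j614)
|Γ| = 660/1040 = 0.633

Γ ≈ 0.633 ∠ -32.4°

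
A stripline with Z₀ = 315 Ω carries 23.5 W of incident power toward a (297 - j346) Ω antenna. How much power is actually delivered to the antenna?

|Γ| = |(-18 − j346)/(612 − j346)| = 0.493
|Γ|² = 0.243
P_refl = |Γ|²·P_inc = 5.71 W, P_del = (1 − |Γ|²)·P_inc = 17.8 W

P_delivered ≈ 17.8 W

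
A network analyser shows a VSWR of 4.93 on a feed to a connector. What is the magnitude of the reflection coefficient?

|Γ| = (S − 1)/(S + 1) = (4.93 − 1)/(4.93 + 1) = 3.93/5.93

|Γ| ≈ 0.663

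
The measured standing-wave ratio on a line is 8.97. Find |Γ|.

|Γ| = (S − 1)/(S + 1) = (8.97 − 1)/(8.97 + 1) = 7.97/9.97

|Γ| ≈ 0.799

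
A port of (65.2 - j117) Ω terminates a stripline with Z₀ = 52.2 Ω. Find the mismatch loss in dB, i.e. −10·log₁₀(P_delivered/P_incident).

Γ = (13 − j117)/(117.4 − j117), |Γ| = 0.71
|Γ|² = 0.504, so P_del/P_inc = 1 − |Γ|² = 0.496
ML = −10·log₁₀(1 − |Γ|²)

mismatch loss ≈ 3.05 dB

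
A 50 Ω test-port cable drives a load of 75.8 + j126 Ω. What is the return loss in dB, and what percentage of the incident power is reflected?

RL ≈ 2.83 dB; 52.2% of incident power reflected

Γ = (25.8 + j126)/(125.8 + j126), |Γ| = 0.722
RL = −20·log₁₀(0.722) = 2.83 dB
P_refl/P_inc = |Γ|² = 0.522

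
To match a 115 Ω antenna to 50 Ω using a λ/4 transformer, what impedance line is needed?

Z_qwt ≈ 75.8 Ω

Z_qwt = √(Z_0·R_L) = √(50 × 115) = √5750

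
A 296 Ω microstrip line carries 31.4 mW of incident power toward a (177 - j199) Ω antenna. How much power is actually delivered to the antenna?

P_delivered ≈ 25 mW

|Γ| = |(-119 − j199)/(473 − j199)| = 0.452
|Γ|² = 0.204
P_refl = |Γ|²·P_inc = 6.41 mW, P_del = (1 − |Γ|²)·P_inc = 25 mW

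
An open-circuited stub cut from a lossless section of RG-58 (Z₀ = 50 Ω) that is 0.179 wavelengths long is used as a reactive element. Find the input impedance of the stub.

Z_in ≈ −j23.9 Ω

βl = 2π × 0.179 = 64.4°
tan(βl) = 2.09
For an open-circuited stub, Z_in = −jZ_0·cot(βl) = −jZ_0/tan(βl)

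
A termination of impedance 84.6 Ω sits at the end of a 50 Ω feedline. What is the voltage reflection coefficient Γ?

Γ = 0.257

Γ = (Z_L − Z_0)/(Z_L + Z_0) = (84.6 − 50)/(84.6 + 50) = 34.6/134.6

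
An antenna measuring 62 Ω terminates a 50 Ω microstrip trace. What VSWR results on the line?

VSWR ≈ 1.24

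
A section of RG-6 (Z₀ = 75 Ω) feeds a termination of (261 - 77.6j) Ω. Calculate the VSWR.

VSWR ≈ 3.81

Γ = (Z_L − Z_0)/(Z_L + Z_0) = (186 − j77.6)/(336 − j77.6)
|Γ| = 202/345 = 0.584
VSWR = (1 + |Γ|)/(1 − |Γ|) = 1.58/0.416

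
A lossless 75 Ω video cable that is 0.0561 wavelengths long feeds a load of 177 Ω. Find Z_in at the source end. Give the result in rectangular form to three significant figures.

βl = 2π × 0.0561 = 20.2°
tan(βl) = tan(20.2°) = 0.368
Z_in = Z_0·(Z_L + jZ_0·tanβl)/(Z_0 + jZ_L·tanβl)
     = 75·(177 + j27.6)/(75 + j65.1)

Z_in ≈ 115 − j71.9 Ω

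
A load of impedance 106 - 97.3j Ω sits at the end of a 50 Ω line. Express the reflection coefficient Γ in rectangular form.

Γ = (Z_L − Z_0)/(Z_L + Z_0) = (56 − j97.3)/(156 − j97.3)

Γ ≈ 0.539 − j0.288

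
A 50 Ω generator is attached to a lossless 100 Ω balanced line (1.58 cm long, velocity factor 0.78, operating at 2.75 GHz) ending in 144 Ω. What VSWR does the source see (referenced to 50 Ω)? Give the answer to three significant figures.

λ = v/f = 0.78·c / 2.75 GHz = 0.0851 m
βl = 2π·l/λ = 2π × 0.186 = 66.8°
tan(βl) = 2.34
Z_in = Z_0·(Z_L + jZ_0·tanβl)/(Z_0 + jZ_L·tanβl) = 75.5 − j20.3 Ω
Γ_s = (Z_in − Z_s)/(Z_in + Z_s) = (25.5 − j20.3)/(125 − j20.3), |Γ_s| = 0.257
VSWR = (1 + |Γ_s|)/(1 − |Γ_s|)

VSWR ≈ 1.69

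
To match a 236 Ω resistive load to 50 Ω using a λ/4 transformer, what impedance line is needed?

Z_qwt = √(Z_0·R_L) = √(50 × 236) = √11800

Z_qwt ≈ 109 Ω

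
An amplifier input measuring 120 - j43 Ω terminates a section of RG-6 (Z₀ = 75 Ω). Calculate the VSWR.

VSWR ≈ 1.91

Γ = (Z_L − Z_0)/(Z_L + Z_0) = (45 − j43)/(195 − j43)
|Γ| = 62.2/200 = 0.312
VSWR = (1 + |Γ|)/(1 − |Γ|) = 1.31/0.688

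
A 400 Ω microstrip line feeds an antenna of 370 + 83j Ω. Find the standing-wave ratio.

VSWR ≈ 1.26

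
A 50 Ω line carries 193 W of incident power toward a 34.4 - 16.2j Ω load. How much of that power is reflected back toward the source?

|Γ| = |(-15.6 − j16.2)/(84.4 − j16.2)| = 0.262
|Γ|² = 0.0685
P_refl = |Γ|²·P_inc = 13.2 W, P_del = (1 − |Γ|²)·P_inc = 180 W

P_reflected ≈ 13.2 W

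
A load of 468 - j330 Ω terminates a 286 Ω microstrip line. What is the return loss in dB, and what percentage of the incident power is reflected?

Γ = (182 − j330)/(754 − j330), |Γ| = 0.458
RL = −20·log₁₀(0.458) = 6.78 dB
P_refl/P_inc = |Γ|² = 0.21

RL ≈ 6.78 dB; 21% of incident power reflected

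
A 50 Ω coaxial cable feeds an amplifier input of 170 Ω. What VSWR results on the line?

VSWR ≈ 3.4

Γ = (170 − 50)/(170 + 50) = 0.545
VSWR = (1 + 0.545)/(1 − 0.545)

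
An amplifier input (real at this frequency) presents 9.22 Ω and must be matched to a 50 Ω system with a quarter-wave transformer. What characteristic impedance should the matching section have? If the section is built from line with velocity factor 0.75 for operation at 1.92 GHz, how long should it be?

Z_qwt = √(Z_0·R_L) = √(50 × 9.22) = √461
λ = 0.75·c/f = 0.117 m, so l = λ/4 = 0.0293 m

Z_qwt ≈ 21.5 Ω; length ≈ 2.93 cm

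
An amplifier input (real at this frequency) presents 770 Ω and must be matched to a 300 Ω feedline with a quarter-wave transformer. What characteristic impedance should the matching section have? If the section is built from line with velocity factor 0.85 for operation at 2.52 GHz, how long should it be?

Z_qwt ≈ 481 Ω; length ≈ 2.53 cm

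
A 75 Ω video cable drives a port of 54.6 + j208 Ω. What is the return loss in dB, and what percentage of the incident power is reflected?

RL ≈ 1.38 dB; 72.7% of incident power reflected

Γ = (-20.4 + j208)/(129.6 + j208), |Γ| = 0.853
RL = −20·log₁₀(0.853) = 1.38 dB
P_refl/P_inc = |Γ|² = 0.727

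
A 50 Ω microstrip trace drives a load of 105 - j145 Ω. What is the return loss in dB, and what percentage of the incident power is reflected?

RL ≈ 2.73 dB; 53.4% of incident power reflected

Γ = (55 − j145)/(155 − j145), |Γ| = 0.731
RL = −20·log₁₀(0.731) = 2.73 dB
P_refl/P_inc = |Γ|² = 0.534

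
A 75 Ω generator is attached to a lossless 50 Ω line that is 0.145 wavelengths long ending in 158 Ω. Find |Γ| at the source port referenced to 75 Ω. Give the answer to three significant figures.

|Γ| ≈ 0.583

βl = 2π × 0.145 = 52.2°
tan(βl) = 1.29
Z_in = Z_0·(Z_L + jZ_0·tanβl)/(Z_0 + jZ_L·tanβl) = 23.9 − j32.9 Ω
Γ_s = (Z_in − Z_s)/(Z_in + Z_s) = (-51.1 − j32.9)/(98.9 − j32.9), |Γ_s| = 0.583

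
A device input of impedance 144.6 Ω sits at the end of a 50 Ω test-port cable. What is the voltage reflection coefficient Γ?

Γ = (Z_L − Z_0)/(Z_L + Z_0) = (144.6 − 50)/(144.6 + 50) = 94.6/194.6

Γ = 0.486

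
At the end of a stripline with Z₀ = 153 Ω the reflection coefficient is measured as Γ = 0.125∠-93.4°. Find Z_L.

Z_L ≈ 146 − j37.1 Ω

Z_L = Z_0·(1 + Γ)/(1 − Γ) = 153·(0.993 − j0.125)/(1.01 + j0.125)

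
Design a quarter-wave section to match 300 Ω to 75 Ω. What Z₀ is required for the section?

Z_qwt = √(Z_0·R_L) = √(75 × 300) = √22500

Z_qwt ≈ 150 Ω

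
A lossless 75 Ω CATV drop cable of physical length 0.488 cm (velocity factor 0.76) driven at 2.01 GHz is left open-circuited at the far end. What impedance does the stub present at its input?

λ = v/f = 0.76·c / 2.01 GHz = 0.113 m
βl = 2π·l/λ = 2π × 0.043 = 15.5°
tan(βl) = 0.277
For an open-circuited stub, Z_in = −jZ_0·cot(βl) = −jZ_0/tan(βl)

Z_in ≈ −j271 Ω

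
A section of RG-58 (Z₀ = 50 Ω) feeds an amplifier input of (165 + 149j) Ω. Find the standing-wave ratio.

Γ = (Z_L − Z_0)/(Z_L + Z_0) = (115 + j149)/(215 + j149)
|Γ| = 188/262 = 0.72
VSWR = (1 + |Γ|)/(1 − |Γ|) = 1.72/0.28

VSWR ≈ 6.13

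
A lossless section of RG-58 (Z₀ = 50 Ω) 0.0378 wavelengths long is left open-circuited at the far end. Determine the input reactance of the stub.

βl = 2π × 0.0378 = 13.6°
tan(βl) = 0.242
For an open-circuited stub, Z_in = −jZ_0·cot(βl) = −jZ_0/tan(βl)

X_in ≈ -207 Ω (capacitive)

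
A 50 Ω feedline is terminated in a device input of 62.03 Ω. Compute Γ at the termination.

Γ = (Z_L − Z_0)/(Z_L + Z_0) = (62.03 − 50)/(62.03 + 50) = 12.03/112

Γ = 0.107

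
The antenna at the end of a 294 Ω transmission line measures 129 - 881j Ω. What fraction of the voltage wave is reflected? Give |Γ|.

|Γ| ≈ 0.917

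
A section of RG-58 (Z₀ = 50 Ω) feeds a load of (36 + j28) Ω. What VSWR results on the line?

Γ = (Z_L − Z_0)/(Z_L + Z_0) = (-14 + j28)/(86 + j28)
|Γ| = 31.3/90.4 = 0.346
VSWR = (1 + |Γ|)/(1 − |Γ|) = 1.35/0.654

VSWR ≈ 2.06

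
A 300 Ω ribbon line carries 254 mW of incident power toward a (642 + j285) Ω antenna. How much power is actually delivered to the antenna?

|Γ| = |(342 + j285)/(942 + j285)| = 0.452
|Γ|² = 0.205
P_refl = |Γ|²·P_inc = 52 mW, P_del = (1 − |Γ|²)·P_inc = 202 mW

P_delivered ≈ 202 mW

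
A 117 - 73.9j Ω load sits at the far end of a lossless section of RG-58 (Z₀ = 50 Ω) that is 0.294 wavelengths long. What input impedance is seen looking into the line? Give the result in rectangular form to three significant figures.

Z_in ≈ 18.3 + j23.5 Ω

βl = 2π × 0.294 = 106°
tan(βl) = tan(106°) = -3.52
Z_in = Z_0·(Z_L + jZ_0·tanβl)/(Z_0 + jZ_L·tanβl)
     = 50·(117 − j250)/(-210 − j412)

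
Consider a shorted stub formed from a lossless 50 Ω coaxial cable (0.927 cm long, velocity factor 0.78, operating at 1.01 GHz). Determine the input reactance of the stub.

λ = v/f = 0.78·c / 1.01 GHz = 0.232 m
βl = 2π·l/λ = 2π × 0.04 = 14.4°
tan(βl) = 0.257
For a shorted stub, Z_in = jZ_0·tan(βl)

X_in ≈ 12.8 Ω (inductive)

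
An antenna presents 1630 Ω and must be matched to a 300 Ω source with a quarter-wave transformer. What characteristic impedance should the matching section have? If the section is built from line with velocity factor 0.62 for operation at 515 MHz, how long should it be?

Z_qwt = √(Z_0·R_L) = √(300 × 1630) = √489000
λ = 0.62·c/f = 0.361 m, so l = λ/4 = 0.0903 m

Z_qwt ≈ 699 Ω; length ≈ 9.03 cm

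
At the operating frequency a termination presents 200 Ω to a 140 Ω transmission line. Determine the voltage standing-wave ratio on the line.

Γ = (200 − 140)/(200 + 140) = 0.176
VSWR = (1 + 0.176)/(1 − 0.176)

VSWR ≈ 1.43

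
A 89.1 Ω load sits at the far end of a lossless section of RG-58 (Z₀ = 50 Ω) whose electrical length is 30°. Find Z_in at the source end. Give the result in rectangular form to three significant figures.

Z_in ≈ 57.7 − j30.5 Ω

tan(βl) = tan(30°) = 0.577
Z_in = Z_0·(Z_L + jZ_0·tanβl)/(Z_0 + jZ_L·tanβl)
     = 50·(89.1 + j28.9)/(50 + j51.4)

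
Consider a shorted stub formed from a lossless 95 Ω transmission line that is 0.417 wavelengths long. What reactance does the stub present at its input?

X_in ≈ -54.6 Ω (capacitive)

βl = 2π × 0.417 = 150°
tan(βl) = -0.575
For a shorted stub, Z_in = jZ_0·tan(βl)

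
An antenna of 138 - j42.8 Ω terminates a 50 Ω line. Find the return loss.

Γ = (88 − j42.8)/(188 − j42.8), |Γ| = 0.508
RL = −20·log₁₀|Γ| = −20·log₁₀(0.508)

RL ≈ 5.89 dB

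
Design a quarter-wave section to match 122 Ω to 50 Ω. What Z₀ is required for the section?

Z_qwt = √(Z_0·R_L) = √(50 × 122) = √6100

Z_qwt ≈ 78.1 Ω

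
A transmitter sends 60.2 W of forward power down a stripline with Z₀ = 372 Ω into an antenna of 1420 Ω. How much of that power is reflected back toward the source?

P_reflected ≈ 20.6 W

Γ = (1420 − 372)/(1420 + 372) = 0.585
|Γ|² = 0.342
P_refl = |Γ|²·P_inc = 20.6 W, P_del = (1 − |Γ|²)·P_inc = 39.6 W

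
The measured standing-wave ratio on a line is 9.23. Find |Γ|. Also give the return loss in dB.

|Γ| ≈ 0.804; return loss ≈ 1.89 dB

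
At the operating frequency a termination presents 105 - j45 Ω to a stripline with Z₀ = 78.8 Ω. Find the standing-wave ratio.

Γ = (Z_L − Z_0)/(Z_L + Z_0) = (26.2 − j45)/(183.8 − j45)
|Γ| = 52.1/189 = 0.275
VSWR = (1 + |Γ|)/(1 − |Γ|) = 1.28/0.725

VSWR ≈ 1.76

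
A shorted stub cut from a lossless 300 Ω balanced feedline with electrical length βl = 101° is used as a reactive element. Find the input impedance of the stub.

tan(βl) = -5.14
For a shorted stub, Z_in = jZ_0·tan(βl)

Z_in ≈ −j1540 Ω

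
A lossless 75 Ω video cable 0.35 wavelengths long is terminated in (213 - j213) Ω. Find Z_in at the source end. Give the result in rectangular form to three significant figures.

βl = 2π × 0.35 = 126°
tan(βl) = tan(126°) = -1.38
Z_in = Z_0·(Z_L + jZ_0·tanβl)/(Z_0 + jZ_L·tanβl)
     = 75·(213 − j316)/(-218 − j293)

Z_in ≈ 26 + j73.8 Ω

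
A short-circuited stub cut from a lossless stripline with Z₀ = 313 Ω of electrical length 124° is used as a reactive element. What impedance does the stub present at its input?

tan(βl) = -1.48
For a short-circuited stub, Z_in = jZ_0·tan(βl)

Z_in ≈ −j464 Ω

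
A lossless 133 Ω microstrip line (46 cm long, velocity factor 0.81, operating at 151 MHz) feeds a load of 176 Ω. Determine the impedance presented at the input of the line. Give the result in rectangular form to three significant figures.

λ = v/f = 0.81·c / 151 MHz = 1.61 m
βl = 2π·l/λ = 2π × 0.286 = 103°
tan(βl) = tan(103°) = -4.36
Z_in = Z_0·(Z_L + jZ_0·tanβl)/(Z_0 + jZ_L·tanβl)
     = 133·(176 − j581)/(133 − j768)

Z_in ≈ 103 + j12.7 Ω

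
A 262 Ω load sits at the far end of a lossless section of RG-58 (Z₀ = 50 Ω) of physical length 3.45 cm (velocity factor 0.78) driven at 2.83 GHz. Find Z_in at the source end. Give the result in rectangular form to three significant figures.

λ = v/f = 0.78·c / 2.83 GHz = 0.0827 m
βl = 2π·l/λ = 2π × 0.417 = 150°
tan(βl) = tan(150°) = -0.573
Z_in = Z_0·(Z_L + jZ_0·tanβl)/(Z_0 + jZ_L·tanβl)
     = 50·(262 − j28.6)/(50 − j150)

Z_in ≈ 34.8 + j75.7 Ω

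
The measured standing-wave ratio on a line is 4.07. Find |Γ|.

|Γ| ≈ 0.606

|Γ| = (S − 1)/(S + 1) = (4.07 − 1)/(4.07 + 1) = 3.07/5.07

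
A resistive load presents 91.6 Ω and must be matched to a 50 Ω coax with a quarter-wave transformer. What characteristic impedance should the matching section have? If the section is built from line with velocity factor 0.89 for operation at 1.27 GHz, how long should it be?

Z_qwt = √(Z_0·R_L) = √(50 × 91.6) = √4580
λ = 0.89·c/f = 0.21 m, so l = λ/4 = 0.0526 m

Z_qwt ≈ 67.7 Ω; length ≈ 5.26 cm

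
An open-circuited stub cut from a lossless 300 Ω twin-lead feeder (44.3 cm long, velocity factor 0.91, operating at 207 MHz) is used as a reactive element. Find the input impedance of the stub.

Z_in ≈ +j180 Ω

λ = v/f = 0.91·c / 207 MHz = 1.32 m
βl = 2π·l/λ = 2π × 0.336 = 121°
tan(βl) = -1.67
For an open-circuited stub, Z_in = −jZ_0·cot(βl) = −jZ_0/tan(βl)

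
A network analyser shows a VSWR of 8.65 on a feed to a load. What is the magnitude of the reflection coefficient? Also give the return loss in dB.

|Γ| ≈ 0.793; return loss ≈ 2.02 dB

|Γ| = (S − 1)/(S + 1) = (8.65 − 1)/(8.65 + 1) = 7.65/9.65
RL = −20·log₁₀|Γ| = −20·log₁₀(0.793)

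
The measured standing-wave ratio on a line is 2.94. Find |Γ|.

|Γ| = (S − 1)/(S + 1) = (2.94 − 1)/(2.94 + 1) = 1.94/3.94

|Γ| ≈ 0.492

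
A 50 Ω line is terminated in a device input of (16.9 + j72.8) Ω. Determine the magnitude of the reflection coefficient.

Γ = (Z_L − Z_0)/(Z_L + Z_0) = (-33.1 + j72.8)/(66.9 + j72.8)
|Γ| = 80/98.9

|Γ| ≈ 0.809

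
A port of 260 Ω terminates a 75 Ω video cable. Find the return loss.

Γ = (260 − 75)/(260 + 75) = 0.552
RL = −20·log₁₀|Γ| = −20·log₁₀(0.552)

RL ≈ 5.16 dB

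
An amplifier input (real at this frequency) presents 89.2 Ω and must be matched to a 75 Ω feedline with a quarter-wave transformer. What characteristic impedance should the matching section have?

Z_qwt ≈ 81.8 Ω

Z_qwt = √(Z_0·R_L) = √(75 × 89.2) = √6690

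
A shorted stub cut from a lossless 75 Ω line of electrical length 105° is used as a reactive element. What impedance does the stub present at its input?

Z_in ≈ −j280 Ω

tan(βl) = -3.73
For a shorted stub, Z_in = jZ_0·tan(βl)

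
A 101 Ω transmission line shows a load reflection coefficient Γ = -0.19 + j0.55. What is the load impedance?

Z_L ≈ 38.9 + j64.6 Ω

Z_L = Z_0·(1 + Γ)/(1 − Γ) = 101·(0.81 + j0.55)/(1.19 − j0.55)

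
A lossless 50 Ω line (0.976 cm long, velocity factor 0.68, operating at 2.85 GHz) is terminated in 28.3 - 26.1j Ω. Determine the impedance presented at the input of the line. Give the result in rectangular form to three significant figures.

λ = v/f = 0.68·c / 2.85 GHz = 0.0716 m
βl = 2π·l/λ = 2π × 0.136 = 49.1°
tan(βl) = tan(49.1°) = 1.15
Z_in = Z_0·(Z_L + jZ_0·tanβl)/(Z_0 + jZ_L·tanβl)
     = 50·(28.3 + j31.6)/(80.1 + j32.7)

Z_in ≈ 22 + j10.7 Ω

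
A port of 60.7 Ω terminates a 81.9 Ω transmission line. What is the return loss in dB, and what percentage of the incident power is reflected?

RL ≈ 16.6 dB; 2.21% of incident power reflected

Γ = (60.7 − 81.9)/(60.7 + 81.9) = -0.149
RL = −20·log₁₀(0.149) = 16.6 dB
P_refl/P_inc = |Γ|² = 0.0221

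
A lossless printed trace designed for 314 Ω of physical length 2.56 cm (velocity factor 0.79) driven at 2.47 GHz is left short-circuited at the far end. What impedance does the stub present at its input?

Z_in ≈ −j2960 Ω

λ = v/f = 0.79·c / 2.47 GHz = 0.096 m
βl = 2π·l/λ = 2π × 0.267 = 96°
tan(βl) = -9.44
For a short-circuited stub, Z_in = jZ_0·tan(βl)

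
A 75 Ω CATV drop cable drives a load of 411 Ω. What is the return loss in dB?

RL ≈ 3.21 dB

Γ = (411 − 75)/(411 + 75) = 0.691
RL = −20·log₁₀|Γ| = −20·log₁₀(0.691)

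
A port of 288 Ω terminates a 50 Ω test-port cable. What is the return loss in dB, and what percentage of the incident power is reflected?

Γ = (288 − 50)/(288 + 50) = 0.704
RL = −20·log₁₀(0.704) = 3.05 dB
P_refl/P_inc = |Γ|² = 0.496

RL ≈ 3.05 dB; 49.6% of incident power reflected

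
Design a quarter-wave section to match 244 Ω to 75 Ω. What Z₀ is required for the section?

Z_qwt ≈ 135 Ω

Z_qwt = √(Z_0·R_L) = √(75 × 244) = √18300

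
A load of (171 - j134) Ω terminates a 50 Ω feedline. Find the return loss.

RL ≈ 3.12 dB

Γ = (121 − j134)/(221 − j134), |Γ| = 0.699
RL = −20·log₁₀|Γ| = −20·log₁₀(0.699)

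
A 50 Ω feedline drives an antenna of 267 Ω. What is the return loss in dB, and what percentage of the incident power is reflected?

Γ = (267 − 50)/(267 + 50) = 0.685
RL = −20·log₁₀(0.685) = 3.29 dB
P_refl/P_inc = |Γ|² = 0.469

RL ≈ 3.29 dB; 46.9% of incident power reflected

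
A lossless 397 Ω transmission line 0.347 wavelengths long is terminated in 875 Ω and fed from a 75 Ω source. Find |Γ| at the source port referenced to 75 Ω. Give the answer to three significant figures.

|Γ| ≈ 0.695

βl = 2π × 0.347 = 125°
tan(βl) = -1.43
Z_in = Z_0·(Z_L + jZ_0·tanβl)/(Z_0 + jZ_L·tanβl) = 243 + j200 Ω
Γ_s = (Z_in − Z_s)/(Z_in + Z_s) = (168 + j200)/(318 + j200), |Γ_s| = 0.695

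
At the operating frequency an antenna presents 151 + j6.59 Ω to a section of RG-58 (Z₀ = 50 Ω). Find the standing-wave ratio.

Γ = (Z_L − Z_0)/(Z_L + Z_0) = (101 + j6.59)/(201 + j6.59)
|Γ| = 101/201 = 0.503
VSWR = (1 + |Γ|)/(1 − |Γ|) = 1.5/0.497

VSWR ≈ 3.03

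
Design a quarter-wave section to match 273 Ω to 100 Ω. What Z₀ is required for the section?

Z_qwt ≈ 165 Ω

Z_qwt = √(Z_0·R_L) = √(100 × 273) = √27300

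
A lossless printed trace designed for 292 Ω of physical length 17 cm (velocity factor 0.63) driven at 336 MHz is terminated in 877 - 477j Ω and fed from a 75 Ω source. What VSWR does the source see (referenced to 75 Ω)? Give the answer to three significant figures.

λ = v/f = 0.63·c / 336 MHz = 0.562 m
βl = 2π·l/λ = 2π × 0.302 = 109°
tan(βl) = -2.94
Z_in = Z_0·(Z_L + jZ_0·tanβl)/(Z_0 + jZ_L·tanβl) = 91.5 + j139 Ω
Γ_s = (Z_in − Z_s)/(Z_in + Z_s) = (16.5 + j139)/(167 + j139), |Γ_s| = 0.645
VSWR = (1 + |Γ_s|)/(1 − |Γ_s|)

VSWR ≈ 4.63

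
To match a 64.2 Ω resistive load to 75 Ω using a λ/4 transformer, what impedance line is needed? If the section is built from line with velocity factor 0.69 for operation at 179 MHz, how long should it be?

Z_qwt ≈ 69.4 Ω; length ≈ 28.9 cm

Z_qwt = √(Z_0·R_L) = √(75 × 64.2) = √4815
λ = 0.69·c/f = 1.16 m, so l = λ/4 = 0.289 m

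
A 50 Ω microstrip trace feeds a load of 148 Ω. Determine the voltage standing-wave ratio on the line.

Γ = (148 − 50)/(148 + 50) = 0.495
VSWR = (1 + 0.495)/(1 − 0.495)

VSWR ≈ 2.96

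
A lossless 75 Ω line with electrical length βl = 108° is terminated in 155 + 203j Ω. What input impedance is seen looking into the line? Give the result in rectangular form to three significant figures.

tan(βl) = tan(108°) = -3.08
Z_in = Z_0·(Z_L + jZ_0·tanβl)/(Z_0 + jZ_L·tanβl)
     = 75·(155 − j27.8)/(700 − j477)

Z_in ≈ 12.7 + j5.7 Ω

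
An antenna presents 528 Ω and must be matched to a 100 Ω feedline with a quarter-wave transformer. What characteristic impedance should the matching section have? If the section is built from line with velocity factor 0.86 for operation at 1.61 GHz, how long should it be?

Z_qwt ≈ 230 Ω; length ≈ 4.01 cm

Z_qwt = √(Z_0·R_L) = √(100 × 528) = √52800
λ = 0.86·c/f = 0.16 m, so l = λ/4 = 0.0401 m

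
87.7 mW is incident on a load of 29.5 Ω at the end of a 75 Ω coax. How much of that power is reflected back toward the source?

P_reflected ≈ 16.6 mW

Γ = (29.5 − 75)/(29.5 + 75) = -0.435
|Γ|² = 0.19
P_refl = |Γ|²·P_inc = 16.6 mW, P_del = (1 − |Γ|²)·P_inc = 71.1 mW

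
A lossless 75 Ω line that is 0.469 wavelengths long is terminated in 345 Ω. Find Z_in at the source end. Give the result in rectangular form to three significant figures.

Z_in ≈ 197 + j164 Ω

βl = 2π × 0.469 = 169°
tan(βl) = tan(169°) = -0.197
Z_in = Z_0·(Z_L + jZ_0·tanβl)/(Z_0 + jZ_L·tanβl)
     = 75·(345 − j14.8)/(75 − j68.1)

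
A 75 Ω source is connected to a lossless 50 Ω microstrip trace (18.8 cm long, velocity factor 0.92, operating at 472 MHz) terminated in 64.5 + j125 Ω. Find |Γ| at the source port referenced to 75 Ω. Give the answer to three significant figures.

|Γ| ≈ 0.819

λ = v/f = 0.92·c / 472 MHz = 0.585 m
βl = 2π·l/λ = 2π × 0.322 = 116°
tan(βl) = -2.07
Z_in = Z_0·(Z_L + jZ_0·tanβl)/(Z_0 + jZ_L·tanβl) = 7.53 + j6.7 Ω
Γ_s = (Z_in − Z_s)/(Z_in + Z_s) = (-67.5 + j6.7)/(82.5 + j6.7), |Γ_s| = 0.819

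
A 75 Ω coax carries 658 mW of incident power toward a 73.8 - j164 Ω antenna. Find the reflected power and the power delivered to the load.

|Γ| = |(-1.2 − j164)/(148.8 − j164)| = 0.741
|Γ|² = 0.549
P_refl = |Γ|²·P_inc = 361 mW, P_del = (1 − |Γ|²)·P_inc = 297 mW

P_reflected ≈ 361 mW; P_delivered ≈ 297 mW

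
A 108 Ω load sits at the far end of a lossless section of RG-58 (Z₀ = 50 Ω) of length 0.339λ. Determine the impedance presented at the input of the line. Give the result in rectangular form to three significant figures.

Z_in ≈ 29.7 + j22.7 Ω

βl = 2π × 0.339 = 122°
tan(βl) = tan(122°) = -1.6
Z_in = Z_0·(Z_L + jZ_0·tanβl)/(Z_0 + jZ_L·tanβl)
     = 50·(108 − j79.9)/(50 − j173)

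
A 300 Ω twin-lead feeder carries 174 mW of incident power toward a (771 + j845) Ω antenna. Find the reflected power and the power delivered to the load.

|Γ| = |(471 + j845)/(1071 + j845)| = 0.709
|Γ|² = 0.503
P_refl = |Γ|²·P_inc = 87.5 mW, P_del = (1 − |Γ|²)·P_inc = 86.5 mW

P_reflected ≈ 87.5 mW; P_delivered ≈ 86.5 mW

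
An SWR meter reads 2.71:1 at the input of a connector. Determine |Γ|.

|Γ| = (S − 1)/(S + 1) = (2.71 − 1)/(2.71 + 1) = 1.71/3.71

|Γ| ≈ 0.461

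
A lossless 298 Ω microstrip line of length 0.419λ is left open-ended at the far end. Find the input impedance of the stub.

Z_in ≈ +j534 Ω

βl = 2π × 0.419 = 151°
tan(βl) = -0.558
For an open-ended stub, Z_in = −jZ_0·cot(βl) = −jZ_0/tan(βl)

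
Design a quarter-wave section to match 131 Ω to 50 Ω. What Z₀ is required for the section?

Z_qwt = √(Z_0·R_L) = √(50 × 131) = √6550

Z_qwt ≈ 80.9 Ω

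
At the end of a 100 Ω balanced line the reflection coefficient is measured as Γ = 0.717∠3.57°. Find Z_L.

Z_L ≈ 586 + j108 Ω

Z_L = Z_0·(1 + Γ)/(1 − Γ) = 100·(1.72 + j0.0446)/(0.284 − j0.0446)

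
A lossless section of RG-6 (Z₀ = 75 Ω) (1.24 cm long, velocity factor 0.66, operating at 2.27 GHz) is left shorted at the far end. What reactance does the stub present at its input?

λ = v/f = 0.66·c / 2.27 GHz = 0.0872 m
βl = 2π·l/λ = 2π × 0.142 = 51.2°
tan(βl) = 1.24
For a shorted stub, Z_in = jZ_0·tan(βl)

X_in ≈ 93.2 Ω (inductive)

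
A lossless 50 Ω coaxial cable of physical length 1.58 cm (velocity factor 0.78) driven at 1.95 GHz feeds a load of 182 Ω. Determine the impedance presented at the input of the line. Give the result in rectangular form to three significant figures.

λ = v/f = 0.78·c / 1.95 GHz = 0.12 m
βl = 2π·l/λ = 2π × 0.132 = 47.4°
tan(βl) = tan(47.4°) = 1.09
Z_in = Z_0·(Z_L + jZ_0·tanβl)/(Z_0 + jZ_L·tanβl)
     = 50·(182 + j54.4)/(50 + j198)

Z_in ≈ 23.8 − j40 Ω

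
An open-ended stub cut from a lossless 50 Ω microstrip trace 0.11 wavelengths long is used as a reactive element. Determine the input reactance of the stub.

X_in ≈ -60.4 Ω (capacitive)

βl = 2π × 0.11 = 39.6°
tan(βl) = 0.827
For an open-ended stub, Z_in = −jZ_0·cot(βl) = −jZ_0/tan(βl)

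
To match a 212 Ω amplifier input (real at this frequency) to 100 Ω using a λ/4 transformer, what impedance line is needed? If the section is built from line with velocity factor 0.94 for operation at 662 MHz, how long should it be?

Z_qwt ≈ 146 Ω; length ≈ 10.6 cm

Z_qwt = √(Z_0·R_L) = √(100 × 212) = √21200
λ = 0.94·c/f = 0.426 m, so l = λ/4 = 0.106 m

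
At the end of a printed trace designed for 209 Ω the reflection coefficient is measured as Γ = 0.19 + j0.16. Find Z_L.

Z_L = Z_0·(1 + Γ)/(1 − Γ) = 209·(1.19 + j0.16)/(0.81 − j0.16)

Z_L ≈ 288 + j98.1 Ω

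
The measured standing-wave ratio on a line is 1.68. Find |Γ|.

|Γ| ≈ 0.254

|Γ| = (S − 1)/(S + 1) = (1.68 − 1)/(1.68 + 1) = 0.68/2.68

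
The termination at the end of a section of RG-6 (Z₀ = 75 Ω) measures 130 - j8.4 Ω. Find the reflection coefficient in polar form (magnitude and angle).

Γ = (Z_L − Z_0)/(Z_L + Z_0) = (55 − j8.4)/(205 − j8.4)
|Γ| = 55.6/205 = 0.271

Γ ≈ 0.271 ∠ -6.34°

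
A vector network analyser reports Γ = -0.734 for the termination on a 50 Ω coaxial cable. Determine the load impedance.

Z_L = Z_0·(1 + Γ)/(1 − Γ) = 50·(0.266)/(1.73)

Z_L ≈ 7.67 Ω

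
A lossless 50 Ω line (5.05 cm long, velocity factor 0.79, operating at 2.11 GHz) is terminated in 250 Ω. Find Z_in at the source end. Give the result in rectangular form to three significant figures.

Z_in ≈ 75.1 + j107 Ω

λ = v/f = 0.79·c / 2.11 GHz = 0.112 m
βl = 2π·l/λ = 2π × 0.45 = 162°
tan(βl) = tan(162°) = -0.328
Z_in = Z_0·(Z_L + jZ_0·tanβl)/(Z_0 + jZ_L·tanβl)
     = 50·(250 − j16.4)/(50 − j81.9)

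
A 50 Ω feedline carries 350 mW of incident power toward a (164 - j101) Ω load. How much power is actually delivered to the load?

|Γ| = |(114 − j101)/(214 − j101)| = 0.644
|Γ|² = 0.414
P_refl = |Γ|²·P_inc = 145 mW, P_del = (1 − |Γ|²)·P_inc = 205 mW

P_delivered ≈ 205 mW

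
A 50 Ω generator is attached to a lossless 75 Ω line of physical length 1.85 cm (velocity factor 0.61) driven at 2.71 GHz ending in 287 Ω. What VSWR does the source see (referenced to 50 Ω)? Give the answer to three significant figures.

λ = v/f = 0.61·c / 2.71 GHz = 0.0675 m
βl = 2π·l/λ = 2π × 0.274 = 98.6°
tan(βl) = -6.59
Z_in = Z_0·(Z_L + jZ_0·tanβl)/(Z_0 + jZ_L·tanβl) = 20 + j10.6 Ω
Γ_s = (Z_in − Z_s)/(Z_in + Z_s) = (-30 + j10.6)/(70 + j10.6), |Γ_s| = 0.449
VSWR = (1 + |Γ_s|)/(1 − |Γ_s|)

VSWR ≈ 2.63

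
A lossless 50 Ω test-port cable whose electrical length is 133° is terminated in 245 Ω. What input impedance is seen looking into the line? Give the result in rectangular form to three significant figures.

tan(βl) = tan(133°) = -1.07
Z_in = Z_0·(Z_L + jZ_0·tanβl)/(Z_0 + jZ_L·tanβl)
     = 50·(245 − j53.6)/(50 − j263)

Z_in ≈ 18.4 + j43.1 Ω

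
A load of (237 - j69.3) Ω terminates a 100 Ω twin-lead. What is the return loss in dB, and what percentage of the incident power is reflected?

Γ = (137 − j69.3)/(337 − j69.3), |Γ| = 0.446
RL = −20·log₁₀(0.446) = 7.01 dB
P_refl/P_inc = |Γ|² = 0.199

RL ≈ 7.01 dB; 19.9% of incident power reflected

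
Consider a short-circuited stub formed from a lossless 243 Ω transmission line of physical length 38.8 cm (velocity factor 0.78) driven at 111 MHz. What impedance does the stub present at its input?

λ = v/f = 0.78·c / 111 MHz = 2.11 m
βl = 2π·l/λ = 2π × 0.184 = 66.3°
tan(βl) = 2.27
For a short-circuited stub, Z_in = jZ_0·tan(βl)

Z_in ≈ +j552 Ω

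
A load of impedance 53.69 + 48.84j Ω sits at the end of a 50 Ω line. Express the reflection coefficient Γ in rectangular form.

Γ ≈ 0.211 + j0.372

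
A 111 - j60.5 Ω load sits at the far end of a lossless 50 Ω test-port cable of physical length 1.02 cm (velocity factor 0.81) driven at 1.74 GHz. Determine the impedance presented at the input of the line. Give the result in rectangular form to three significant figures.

λ = v/f = 0.81·c / 1.74 GHz = 0.14 m
βl = 2π·l/λ = 2π × 0.073 = 26.3°
tan(βl) = tan(26.3°) = 0.494
Z_in = Z_0·(Z_L + jZ_0·tanβl)/(Z_0 + jZ_L·tanβl)
     = 50·(111 − j35.8)/(79.9 + j54.8)

Z_in ≈ 36.8 − j47.6 Ω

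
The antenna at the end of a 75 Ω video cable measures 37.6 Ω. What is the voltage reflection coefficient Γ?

Γ = -0.332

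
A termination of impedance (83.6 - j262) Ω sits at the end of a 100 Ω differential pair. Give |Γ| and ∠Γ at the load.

Γ ≈ 0.821 ∠ -38.6°

Γ = (Z_L − Z_0)/(Z_L + Z_0) = (-16.4 − j262)/(183.6 − j262)
|Γ| = 263/320 = 0.821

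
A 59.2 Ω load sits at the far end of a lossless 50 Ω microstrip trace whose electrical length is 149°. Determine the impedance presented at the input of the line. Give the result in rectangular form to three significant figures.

Z_in ≈ 53.5 + j8.02 Ω

tan(βl) = tan(149°) = -0.601
Z_in = Z_0·(Z_L + jZ_0·tanβl)/(Z_0 + jZ_L·tanβl)
     = 50·(59.2 − j30)/(50 − j35.6)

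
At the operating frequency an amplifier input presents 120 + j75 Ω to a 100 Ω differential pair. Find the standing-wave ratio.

Γ = (Z_L − Z_0)/(Z_L + Z_0) = (20 + j75)/(220 + j75)
|Γ| = 77.6/232 = 0.334
VSWR = (1 + |Γ|)/(1 − |Γ|) = 1.33/0.666

VSWR ≈ 2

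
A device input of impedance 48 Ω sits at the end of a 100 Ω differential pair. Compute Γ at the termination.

Γ = (Z_L − Z_0)/(Z_L + Z_0) = (48 − 100)/(48 + 100) = -52/148

Γ = -0.351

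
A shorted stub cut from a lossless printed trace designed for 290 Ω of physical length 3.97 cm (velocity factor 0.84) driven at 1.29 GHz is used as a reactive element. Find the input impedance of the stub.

Z_in ≈ +j958 Ω

λ = v/f = 0.84·c / 1.29 GHz = 0.195 m
βl = 2π·l/λ = 2π × 0.203 = 73.2°
tan(βl) = 3.3
For a shorted stub, Z_in = jZ_0·tan(βl)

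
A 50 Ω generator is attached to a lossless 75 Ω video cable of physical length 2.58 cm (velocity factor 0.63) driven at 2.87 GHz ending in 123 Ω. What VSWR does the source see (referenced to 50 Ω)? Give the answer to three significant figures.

λ = v/f = 0.63·c / 2.87 GHz = 0.0659 m
βl = 2π·l/λ = 2π × 0.392 = 141°
tan(βl) = -0.809
Z_in = Z_0·(Z_L + jZ_0·tanβl)/(Z_0 + jZ_L·tanβl) = 73.7 + j37.1 Ω
Γ_s = (Z_in − Z_s)/(Z_in + Z_s) = (23.7 + j37.1)/(124 + j37.1), |Γ_s| = 0.341
VSWR = (1 + |Γ_s|)/(1 − |Γ_s|)

VSWR ≈ 2.04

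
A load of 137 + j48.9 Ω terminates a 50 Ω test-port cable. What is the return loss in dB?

RL ≈ 5.74 dB

Γ = (87 + j48.9)/(187 + j48.9), |Γ| = 0.516
RL = −20·log₁₀|Γ| = −20·log₁₀(0.516)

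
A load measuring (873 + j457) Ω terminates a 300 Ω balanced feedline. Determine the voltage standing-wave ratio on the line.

VSWR ≈ 3.79

Γ = (Z_L − Z_0)/(Z_L + Z_0) = (573 + j457)/(1173 + j457)
|Γ| = 733/1260 = 0.582
VSWR = (1 + |Γ|)/(1 − |Γ|) = 1.58/0.418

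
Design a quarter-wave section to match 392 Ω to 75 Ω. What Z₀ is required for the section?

Z_qwt ≈ 171 Ω

Z_qwt = √(Z_0·R_L) = √(75 × 392) = √29400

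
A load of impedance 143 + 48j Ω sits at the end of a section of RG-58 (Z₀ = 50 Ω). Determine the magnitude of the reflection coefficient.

|Γ| ≈ 0.526

Γ = (Z_L − Z_0)/(Z_L + Z_0) = (93 + j48)/(193 + j48)
|Γ| = 105/199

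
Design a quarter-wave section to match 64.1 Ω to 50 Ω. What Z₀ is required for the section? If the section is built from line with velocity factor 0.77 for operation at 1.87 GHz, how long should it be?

Z_qwt ≈ 56.6 Ω; length ≈ 3.09 cm

Z_qwt = √(Z_0·R_L) = √(50 × 64.1) = √3205
λ = 0.77·c/f = 0.124 m, so l = λ/4 = 0.0309 m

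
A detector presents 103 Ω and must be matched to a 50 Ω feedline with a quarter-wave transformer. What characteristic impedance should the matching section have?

Z_qwt = √(Z_0·R_L) = √(50 × 103) = √5150

Z_qwt ≈ 71.8 Ω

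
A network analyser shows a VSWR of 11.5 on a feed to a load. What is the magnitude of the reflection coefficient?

|Γ| ≈ 0.84

|Γ| = (S − 1)/(S + 1) = (11.5 − 1)/(11.5 + 1) = 10.5/12.5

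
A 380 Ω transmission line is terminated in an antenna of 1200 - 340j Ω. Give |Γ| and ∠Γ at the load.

Γ ≈ 0.549 ∠ -10.4°

Γ = (Z_L − Z_0)/(Z_L + Z_0) = (820 − j340)/(1580 − j340)
|Γ| = 888/1620 = 0.549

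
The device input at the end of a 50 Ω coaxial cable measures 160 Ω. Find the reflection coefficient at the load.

Γ = 0.524

Γ = (Z_L − Z_0)/(Z_L + Z_0) = (160 − 50)/(160 + 50) = 110/210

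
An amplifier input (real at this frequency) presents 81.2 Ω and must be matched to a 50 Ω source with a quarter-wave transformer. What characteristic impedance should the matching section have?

Z_qwt = √(Z_0·R_L) = √(50 × 81.2) = √4060

Z_qwt ≈ 63.7 Ω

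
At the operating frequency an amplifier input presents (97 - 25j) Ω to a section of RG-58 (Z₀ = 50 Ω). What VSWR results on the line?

Γ = (Z_L − Z_0)/(Z_L + Z_0) = (47 − j25)/(147 − j25)
|Γ| = 53.2/149 = 0.357
VSWR = (1 + |Γ|)/(1 − |Γ|) = 1.36/0.643

VSWR ≈ 2.11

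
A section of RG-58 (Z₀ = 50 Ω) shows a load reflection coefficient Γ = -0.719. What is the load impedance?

Z_L = Z_0·(1 + Γ)/(1 − Γ) = 50·(0.281)/(1.72)

Z_L ≈ 8.17 Ω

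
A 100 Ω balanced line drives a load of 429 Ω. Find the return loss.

Γ = (429 − 100)/(429 + 100) = 0.622
RL = −20·log₁₀|Γ| = −20·log₁₀(0.622)

RL ≈ 4.13 dB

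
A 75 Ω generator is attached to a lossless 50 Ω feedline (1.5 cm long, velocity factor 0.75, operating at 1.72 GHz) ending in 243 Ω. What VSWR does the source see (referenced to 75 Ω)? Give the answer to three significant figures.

VSWR ≈ 5.04

λ = v/f = 0.75·c / 1.72 GHz = 0.131 m
βl = 2π·l/λ = 2π × 0.115 = 41.3°
tan(βl) = 0.878
Z_in = Z_0·(Z_L + jZ_0·tanβl)/(Z_0 + jZ_L·tanβl) = 22.4 − j51.7 Ω
Γ_s = (Z_in − Z_s)/(Z_in + Z_s) = (-52.6 − j51.7)/(97.4 − j51.7), |Γ_s| = 0.669
VSWR = (1 + |Γ_s|)/(1 − |Γ_s|)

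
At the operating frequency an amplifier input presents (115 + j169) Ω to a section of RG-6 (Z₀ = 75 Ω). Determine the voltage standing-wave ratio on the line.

VSWR ≈ 5.31

Γ = (Z_L − Z_0)/(Z_L + Z_0) = (40 + j169)/(190 + j169)
|Γ| = 174/254 = 0.683
VSWR = (1 + |Γ|)/(1 − |Γ|) = 1.68/0.317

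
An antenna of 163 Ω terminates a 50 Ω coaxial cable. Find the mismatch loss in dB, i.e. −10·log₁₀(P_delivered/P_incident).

Γ = (163 − 50)/(163 + 50) = 0.531
|Γ|² = 0.281, so P_del/P_inc = 1 − |Γ|² = 0.719
ML = −10·log₁₀(1 − |Γ|²)

mismatch loss ≈ 1.44 dB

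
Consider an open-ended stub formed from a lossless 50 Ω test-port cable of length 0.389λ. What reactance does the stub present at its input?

βl = 2π × 0.389 = 140°
tan(βl) = -0.838
For an open-ended stub, Z_in = −jZ_0·cot(βl) = −jZ_0/tan(βl)

X_in ≈ 59.7 Ω (inductive)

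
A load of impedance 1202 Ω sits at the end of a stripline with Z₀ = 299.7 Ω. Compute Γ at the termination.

Γ = 0.601

Γ = (Z_L − Z_0)/(Z_L + Z_0) = (1202 − 299.7)/(1202 + 299.7) = 902.3/1502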